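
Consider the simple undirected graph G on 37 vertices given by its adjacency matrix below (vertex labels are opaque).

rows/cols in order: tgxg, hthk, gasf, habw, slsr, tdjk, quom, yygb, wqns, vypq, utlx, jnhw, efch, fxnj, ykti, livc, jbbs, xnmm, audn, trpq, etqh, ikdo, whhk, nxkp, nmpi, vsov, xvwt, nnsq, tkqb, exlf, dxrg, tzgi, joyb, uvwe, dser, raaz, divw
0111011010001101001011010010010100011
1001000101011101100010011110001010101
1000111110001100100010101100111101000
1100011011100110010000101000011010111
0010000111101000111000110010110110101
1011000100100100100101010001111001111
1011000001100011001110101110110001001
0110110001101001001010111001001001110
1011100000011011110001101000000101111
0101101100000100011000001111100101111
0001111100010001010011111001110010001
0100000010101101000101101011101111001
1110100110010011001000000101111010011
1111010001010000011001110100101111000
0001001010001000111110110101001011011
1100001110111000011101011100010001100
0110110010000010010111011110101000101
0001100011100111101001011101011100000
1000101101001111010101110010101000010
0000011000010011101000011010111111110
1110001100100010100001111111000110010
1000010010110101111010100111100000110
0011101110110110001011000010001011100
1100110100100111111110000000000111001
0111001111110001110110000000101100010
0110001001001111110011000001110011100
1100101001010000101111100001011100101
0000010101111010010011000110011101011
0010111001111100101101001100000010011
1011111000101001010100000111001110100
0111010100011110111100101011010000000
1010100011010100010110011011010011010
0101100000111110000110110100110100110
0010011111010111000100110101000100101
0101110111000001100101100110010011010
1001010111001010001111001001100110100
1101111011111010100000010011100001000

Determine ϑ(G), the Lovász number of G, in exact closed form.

N(quom) = {tgxg, gasf, habw, vypq, utlx, ykti, livc, audn, trpq, etqh, whhk, nmpi, vsov, xvwt, tkqb, exlf, uvwe, divw}, |N(quom)| = 18.
deg(gasf) = 18; N(gasf) = {tgxg, slsr, tdjk, quom, yygb, wqns, efch, fxnj, jbbs, etqh, whhk, nmpi, vsov, tkqb, exlf, dxrg, tzgi, uvwe}.
Vertex livc has 18 neighbors: tgxg, hthk, quom, yygb, wqns, utlx, jnhw, efch, xnmm, audn, trpq, ikdo, nxkp, nmpi, vsov, exlf, uvwe, dser.
deg(hthk) = 18; N(hthk) = {tgxg, habw, yygb, vypq, jnhw, efch, fxnj, livc, jbbs, etqh, nxkp, nmpi, vsov, xvwt, dxrg, joyb, dser, divw}.
G on 37 vertices is 18-regular; SR(37,18,8,9) — a Paley graph.
spec(A) ≈ [18.0, 2.541381, -3.541381] (distinct, 6 d.p.).
Lovász (edge-transitive): ϑ = −37·(-sqrt(37)/2 - 1/2)/((18)−(-sqrt(37)/2 - 1/2)) = sqrt(37).
ϑ(G) ≈ 6.0827625.

sqrt(37)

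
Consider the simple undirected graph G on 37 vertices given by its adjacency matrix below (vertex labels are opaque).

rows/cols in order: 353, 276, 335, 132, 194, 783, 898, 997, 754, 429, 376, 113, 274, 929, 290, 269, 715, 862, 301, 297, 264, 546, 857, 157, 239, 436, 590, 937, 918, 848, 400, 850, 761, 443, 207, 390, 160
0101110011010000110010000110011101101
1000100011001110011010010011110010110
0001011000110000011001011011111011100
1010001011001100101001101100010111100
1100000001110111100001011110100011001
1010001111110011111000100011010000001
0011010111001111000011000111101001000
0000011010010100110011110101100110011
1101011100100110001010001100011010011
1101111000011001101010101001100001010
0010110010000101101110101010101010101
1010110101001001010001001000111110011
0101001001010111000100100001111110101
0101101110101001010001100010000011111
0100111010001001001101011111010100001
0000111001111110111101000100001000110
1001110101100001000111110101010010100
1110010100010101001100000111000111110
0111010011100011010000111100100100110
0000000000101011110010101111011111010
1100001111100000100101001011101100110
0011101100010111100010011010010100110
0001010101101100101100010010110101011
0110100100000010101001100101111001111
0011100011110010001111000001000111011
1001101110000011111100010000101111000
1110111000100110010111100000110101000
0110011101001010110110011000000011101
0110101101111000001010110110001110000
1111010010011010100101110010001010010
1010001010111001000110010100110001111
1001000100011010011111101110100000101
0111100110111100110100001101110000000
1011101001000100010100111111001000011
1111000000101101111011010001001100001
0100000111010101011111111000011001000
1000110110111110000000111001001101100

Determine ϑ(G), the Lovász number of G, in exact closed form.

sqrt(37)

deg(715) = 18; N(715) = {353, 132, 194, 783, 997, 429, 376, 269, 297, 264, 546, 857, 157, 436, 937, 848, 761, 207}.
Vertex 239 has 18 neighbors: 335, 132, 194, 754, 429, 376, 113, 290, 301, 297, 264, 546, 937, 850, 761, 443, 390, 160.
deg(429) = 18; N(429) = {353, 276, 132, 194, 783, 898, 113, 274, 269, 715, 301, 264, 857, 239, 937, 918, 443, 390}.
deg(269) = 18; N(269) = {194, 783, 898, 429, 376, 113, 274, 929, 290, 715, 862, 301, 297, 546, 436, 400, 207, 390}.
deg(v) = 18 for all v (|V|=37); strongly regular (37,18,8,9).
A has 3 distinct eigenvalues ≈ [18.0, 2.541, -3.541].
ϑ = −N·λ_min/(λ_max−λ_min) = −37·(-sqrt(37)/2 - 1/2)/(18−(-sqrt(37)/2 - 1/2)) = sqrt(37).
≈ 6.08276 (to 5 d.p.).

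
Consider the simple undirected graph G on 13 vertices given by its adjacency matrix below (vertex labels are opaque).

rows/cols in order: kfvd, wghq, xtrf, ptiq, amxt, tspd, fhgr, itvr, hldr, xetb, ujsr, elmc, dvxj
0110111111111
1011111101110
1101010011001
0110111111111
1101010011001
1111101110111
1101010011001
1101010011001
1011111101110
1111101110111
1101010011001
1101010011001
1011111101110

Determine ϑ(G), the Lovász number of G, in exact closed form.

Vertex hldr has 10 neighbors: kfvd, xtrf, ptiq, amxt, tspd, fhgr, itvr, xetb, ujsr, elmc.
Vertex dvxj has 10 neighbors: kfvd, xtrf, ptiq, amxt, tspd, fhgr, itvr, xetb, ujsr, elmc.
Vertex wghq has 10 neighbors: kfvd, xtrf, ptiq, amxt, tspd, fhgr, itvr, xetb, ujsr, elmc.
deg(ujsr) = 7; N(ujsr) = {kfvd, wghq, ptiq, tspd, hldr, xetb, dvxj}.
Complete 4-partite, parts [6, 3, 2, 2]: perfect, ϑ = α = 6.
ϑ(G) ≈ 6.000000000.
α=6, χ(Ḡ)=6; ϑ=6 lies between (collapsed).

6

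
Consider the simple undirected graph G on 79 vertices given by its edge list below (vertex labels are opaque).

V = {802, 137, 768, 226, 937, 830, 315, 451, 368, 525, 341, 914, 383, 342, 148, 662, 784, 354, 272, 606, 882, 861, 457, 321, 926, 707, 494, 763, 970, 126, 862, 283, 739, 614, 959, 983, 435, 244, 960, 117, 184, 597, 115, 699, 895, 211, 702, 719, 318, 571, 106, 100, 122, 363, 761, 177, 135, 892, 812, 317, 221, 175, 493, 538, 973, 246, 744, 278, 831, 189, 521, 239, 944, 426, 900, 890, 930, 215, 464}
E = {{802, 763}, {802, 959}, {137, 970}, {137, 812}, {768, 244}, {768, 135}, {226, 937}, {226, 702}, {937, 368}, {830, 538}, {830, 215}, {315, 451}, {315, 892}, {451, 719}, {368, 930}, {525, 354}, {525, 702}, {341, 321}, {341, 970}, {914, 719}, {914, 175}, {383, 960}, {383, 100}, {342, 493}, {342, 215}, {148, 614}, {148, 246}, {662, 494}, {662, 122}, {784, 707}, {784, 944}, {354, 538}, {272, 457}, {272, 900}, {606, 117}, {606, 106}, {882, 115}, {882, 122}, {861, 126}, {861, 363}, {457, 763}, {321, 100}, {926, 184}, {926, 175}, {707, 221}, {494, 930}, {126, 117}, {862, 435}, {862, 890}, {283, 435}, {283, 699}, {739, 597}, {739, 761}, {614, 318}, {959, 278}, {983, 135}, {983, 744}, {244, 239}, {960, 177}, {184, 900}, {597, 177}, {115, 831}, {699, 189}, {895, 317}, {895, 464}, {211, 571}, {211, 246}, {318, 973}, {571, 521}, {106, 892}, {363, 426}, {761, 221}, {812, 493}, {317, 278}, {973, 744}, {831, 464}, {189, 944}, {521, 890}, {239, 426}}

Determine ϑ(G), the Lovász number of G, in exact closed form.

79*cos(pi/79)/(cos(pi/79) + 1)

deg(768) = 2; N(768) = {244, 135}.
deg(215) = 2; N(215) = {830, 342}.
Vertex 944 has 2 neighbors: 784, 189.
N(126) = {861, 117}, |N(126)| = 2.
2-regular, N=79; this is C_{79}, the 79-cycle.
Distinct eigenvalues (to 6 d.p.): [2.0, 1.993678, 1.974751, 1.943339, 1.89964, 1.843932, 1.776565, 1.697967, 1.608633, 1.509129, 1.400084, 1.282187, 1.156184, 1.022871, 0.883091, 0.737728, 0.587701, 0.433958, 0.277471, 0.11923, -0.039764, -0.198508, -0.355996, -0.511233, -0.663239, -0.811051, -0.953735, -1.09039, -1.22015, -1.342197, -1.455758, -1.560115, -1.654608, -1.738641, -1.811681, -1.873267, -1.92301, -1.960595, -1.985784, -1.998419].
λ_max=2, λ_min=-2*cos(pi/79); ϑ = −79·λ_min/(λ_max−λ_min) = 79*cos(pi/79)/(cos(pi/79) + 1).
≈ 39.4844 (to 4 d.p.).
α=39, χ(Ḡ)=40; ϑ=79*cos(pi/79)/(cos(pi/79) + 1) lies between (both strict).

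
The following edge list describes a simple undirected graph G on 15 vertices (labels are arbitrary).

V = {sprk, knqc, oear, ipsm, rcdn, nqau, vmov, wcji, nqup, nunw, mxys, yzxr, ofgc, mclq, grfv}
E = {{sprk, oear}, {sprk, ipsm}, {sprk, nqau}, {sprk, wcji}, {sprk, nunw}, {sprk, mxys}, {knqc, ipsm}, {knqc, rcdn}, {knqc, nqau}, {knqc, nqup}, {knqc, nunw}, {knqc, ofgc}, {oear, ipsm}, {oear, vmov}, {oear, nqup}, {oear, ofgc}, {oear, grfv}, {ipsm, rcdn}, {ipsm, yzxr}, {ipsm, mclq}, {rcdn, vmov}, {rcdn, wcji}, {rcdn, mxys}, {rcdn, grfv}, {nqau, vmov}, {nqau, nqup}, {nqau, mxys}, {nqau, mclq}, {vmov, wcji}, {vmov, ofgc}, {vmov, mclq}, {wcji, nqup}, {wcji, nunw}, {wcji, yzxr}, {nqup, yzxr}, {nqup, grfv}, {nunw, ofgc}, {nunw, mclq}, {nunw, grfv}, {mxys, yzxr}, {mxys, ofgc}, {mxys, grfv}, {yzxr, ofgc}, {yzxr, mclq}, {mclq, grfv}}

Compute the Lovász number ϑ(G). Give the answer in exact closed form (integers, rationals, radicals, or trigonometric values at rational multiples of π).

5

Vertex ipsm has 6 neighbors: sprk, knqc, oear, rcdn, yzxr, mclq.
N(wcji) = {sprk, rcdn, vmov, nqup, nunw, yzxr}, |N(wcji)| = 6.
Vertex rcdn has 6 neighbors: knqc, ipsm, vmov, wcji, mxys, grfv.
Vertex nqup has 6 neighbors: knqc, oear, nqau, wcji, yzxr, grfv.
G on 15 vertices is 6-regular; Kneser-type, 2-subsets of [6].
A has 3 distinct eigenvalues ≈ [6.0, 1.0, -3.0].
With N=15: ϑ(G) = 15·(-1*(-3))/(6−(-3)) = 5.
≈ 5.000000 (to 6 d.p.).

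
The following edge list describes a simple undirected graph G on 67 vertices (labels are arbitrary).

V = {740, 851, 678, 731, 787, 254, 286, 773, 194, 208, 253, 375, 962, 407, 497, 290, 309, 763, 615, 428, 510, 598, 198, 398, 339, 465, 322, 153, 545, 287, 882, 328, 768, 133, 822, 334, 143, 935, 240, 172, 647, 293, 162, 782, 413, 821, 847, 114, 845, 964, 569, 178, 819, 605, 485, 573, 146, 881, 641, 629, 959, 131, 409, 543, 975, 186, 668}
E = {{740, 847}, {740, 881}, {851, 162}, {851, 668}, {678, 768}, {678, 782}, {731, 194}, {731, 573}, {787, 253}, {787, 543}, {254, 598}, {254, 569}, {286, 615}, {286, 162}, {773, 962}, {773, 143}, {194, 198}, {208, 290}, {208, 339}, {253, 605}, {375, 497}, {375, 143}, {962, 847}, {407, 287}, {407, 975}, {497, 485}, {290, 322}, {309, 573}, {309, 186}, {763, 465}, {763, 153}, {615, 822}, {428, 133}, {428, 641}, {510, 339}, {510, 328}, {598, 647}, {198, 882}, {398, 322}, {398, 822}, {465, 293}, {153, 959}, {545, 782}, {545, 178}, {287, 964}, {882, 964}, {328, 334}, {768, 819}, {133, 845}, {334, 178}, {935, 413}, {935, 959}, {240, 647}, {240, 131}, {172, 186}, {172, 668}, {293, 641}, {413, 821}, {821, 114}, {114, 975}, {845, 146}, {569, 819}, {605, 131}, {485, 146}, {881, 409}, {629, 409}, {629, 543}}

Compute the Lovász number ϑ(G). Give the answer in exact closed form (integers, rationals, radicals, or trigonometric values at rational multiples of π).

Vertex 740 has 2 neighbors: 847, 881.
N(143) = {773, 375}, |N(143)| = 2.
N(845) = {133, 146}, |N(845)| = 2.
deg(819) = 2; N(819) = {768, 569}.
G on 67 vertices is 2-regular; a single 67-cycle (edge-transitive).
spec(A) ≈ [2.0, 1.991212, 1.964925, 1.92137, 1.860931, 1.784137, 1.691664, 1.584325, 1.463063, 1.328943, 1.183144, 1.026948, 0.861727, 0.688934, 0.510086, 0.326755, 0.140552, -0.046885, -0.233911, -0.418881, -0.600169, -0.776184, -0.945377, -1.106262, -1.257426, -1.397539, -1.52537, -1.639797, -1.739813, -1.824539, -1.893231, -1.945286, -1.980245, -1.997802] (distinct, 6 d.p.).
ϑ = −N·λ_min/(λ_max−λ_min) = −67·(-2*cos(pi/67))/(2−(-2*cos(pi/67))) = 67*cos(pi/67)/(cos(pi/67) + 1).
≈ 33.481579809 (to 9 d.p.).
α=33, χ(Ḡ)=34; ϑ=67*cos(pi/67)/(cos(pi/67) + 1) lies between (both strict).

67*cos(pi/67)/(cos(pi/67) + 1)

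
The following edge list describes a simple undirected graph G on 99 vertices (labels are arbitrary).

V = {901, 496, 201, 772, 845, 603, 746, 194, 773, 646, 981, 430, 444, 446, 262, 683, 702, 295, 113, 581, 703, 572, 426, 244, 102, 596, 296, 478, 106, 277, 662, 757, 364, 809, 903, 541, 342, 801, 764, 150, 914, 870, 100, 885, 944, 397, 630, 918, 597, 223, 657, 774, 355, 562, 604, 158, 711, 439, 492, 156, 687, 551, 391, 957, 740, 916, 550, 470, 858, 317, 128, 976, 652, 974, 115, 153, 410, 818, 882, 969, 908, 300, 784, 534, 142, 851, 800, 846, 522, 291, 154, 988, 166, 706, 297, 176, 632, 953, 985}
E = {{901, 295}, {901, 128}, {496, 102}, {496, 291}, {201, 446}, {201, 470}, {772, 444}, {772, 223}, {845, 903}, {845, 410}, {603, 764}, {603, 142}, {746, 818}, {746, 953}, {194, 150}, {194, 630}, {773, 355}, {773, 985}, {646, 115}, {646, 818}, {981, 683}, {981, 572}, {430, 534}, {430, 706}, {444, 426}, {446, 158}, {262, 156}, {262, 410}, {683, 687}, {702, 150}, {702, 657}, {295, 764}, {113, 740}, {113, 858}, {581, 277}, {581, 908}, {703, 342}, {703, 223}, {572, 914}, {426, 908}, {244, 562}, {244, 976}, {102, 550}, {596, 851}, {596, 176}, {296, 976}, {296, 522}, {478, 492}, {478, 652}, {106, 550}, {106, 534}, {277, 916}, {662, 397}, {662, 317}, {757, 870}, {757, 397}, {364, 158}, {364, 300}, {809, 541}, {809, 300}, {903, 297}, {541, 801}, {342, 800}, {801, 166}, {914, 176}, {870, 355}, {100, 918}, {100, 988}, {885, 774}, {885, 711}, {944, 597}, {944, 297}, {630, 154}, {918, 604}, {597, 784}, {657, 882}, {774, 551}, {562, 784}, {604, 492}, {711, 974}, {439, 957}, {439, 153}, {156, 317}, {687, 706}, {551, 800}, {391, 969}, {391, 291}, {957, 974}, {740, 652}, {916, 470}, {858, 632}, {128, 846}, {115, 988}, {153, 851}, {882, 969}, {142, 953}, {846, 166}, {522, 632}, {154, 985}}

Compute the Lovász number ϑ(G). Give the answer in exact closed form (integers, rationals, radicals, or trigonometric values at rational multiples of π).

N(100) = {918, 988}, |N(100)| = 2.
Vertex 355 has 2 neighbors: 773, 870.
deg(976) = 2; N(976) = {244, 296}.
Vertex 297 has 2 neighbors: 903, 944.
99-vertex 2-regular graph: a single 99-cycle (edge-transitive).
A has 50 distinct eigenvalues ≈ [2.0, 1.995973, 1.98391, 1.963857, 1.935897, 1.900142, 1.856736, 1.805853, 1.747699, 1.682507, 1.610541, 1.532089, 1.447468, 1.357019, 1.261105, 1.160114, 1.054451, 0.944542, 0.83083, 0.713772, 0.593841, 0.471518, 0.347296, 0.221676, 0.095164, -0.031732, -0.1585, -0.28463, -0.409613, -0.532948, -0.654136, -0.77269, -0.888133, -1.0, -1.10784, -1.211219, -1.309721, -1.40295, -1.490529, -1.572106, -1.647353, -1.715967, -1.777671, -1.832217, -1.879385, -1.918986, -1.95086, -1.974878, -1.990944, -1.998993].
λ_max=2, λ_min=-2*cos(pi/99); ϑ = −99·λ_min/(λ_max−λ_min) = 99*cos(pi/99)/(cos(pi/99) + 1).
Numerically 49.4875363.
Sandwich: α(G)=49 ≤ ϑ(G)=99*cos(pi/99)/(cos(pi/99) + 1) ≤ χ(Ḡ)=50 (both strict).

99*cos(pi/99)/(cos(pi/99) + 1)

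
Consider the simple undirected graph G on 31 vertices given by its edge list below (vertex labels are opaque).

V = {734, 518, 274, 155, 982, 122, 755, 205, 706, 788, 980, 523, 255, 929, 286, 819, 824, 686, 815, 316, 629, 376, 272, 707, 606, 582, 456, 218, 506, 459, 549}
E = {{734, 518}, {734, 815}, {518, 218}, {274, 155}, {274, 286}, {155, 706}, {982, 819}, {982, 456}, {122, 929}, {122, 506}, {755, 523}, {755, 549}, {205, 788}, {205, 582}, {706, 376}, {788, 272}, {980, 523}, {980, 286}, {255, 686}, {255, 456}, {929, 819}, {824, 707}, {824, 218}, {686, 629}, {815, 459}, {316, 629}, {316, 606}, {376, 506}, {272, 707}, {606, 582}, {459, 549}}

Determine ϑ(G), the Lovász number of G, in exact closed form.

31*cos(pi/31)/(cos(pi/31) + 1)

N(755) = {523, 549}, |N(755)| = 2.
deg(929) = 2; N(929) = {122, 819}.
Vertex 272 has 2 neighbors: 788, 707.
deg(707) = 2; N(707) = {824, 272}.
Regular of degree 2 on 31 vertices: a single 31-cycle (edge-transitive).
The 16 distinct eigenvalues: [2.0, 1.9591, 1.8379, 1.6415, 1.3779, 1.0579, 0.6946, 0.3029, -0.1013, -0.5013, -0.8808, -1.2242, -1.5175, -1.7487, -1.9083, -1.9897].
−31·(-2*cos(pi/31)) / ((2)−(-2*cos(pi/31))) = 31*cos(pi/31)/(cos(pi/31) + 1) = ϑ(G).
≈ 15.460134989 (to 9 d.p.).
α=15, χ(Ḡ)=16; ϑ=31*cos(pi/31)/(cos(pi/31) + 1) lies between (both strict).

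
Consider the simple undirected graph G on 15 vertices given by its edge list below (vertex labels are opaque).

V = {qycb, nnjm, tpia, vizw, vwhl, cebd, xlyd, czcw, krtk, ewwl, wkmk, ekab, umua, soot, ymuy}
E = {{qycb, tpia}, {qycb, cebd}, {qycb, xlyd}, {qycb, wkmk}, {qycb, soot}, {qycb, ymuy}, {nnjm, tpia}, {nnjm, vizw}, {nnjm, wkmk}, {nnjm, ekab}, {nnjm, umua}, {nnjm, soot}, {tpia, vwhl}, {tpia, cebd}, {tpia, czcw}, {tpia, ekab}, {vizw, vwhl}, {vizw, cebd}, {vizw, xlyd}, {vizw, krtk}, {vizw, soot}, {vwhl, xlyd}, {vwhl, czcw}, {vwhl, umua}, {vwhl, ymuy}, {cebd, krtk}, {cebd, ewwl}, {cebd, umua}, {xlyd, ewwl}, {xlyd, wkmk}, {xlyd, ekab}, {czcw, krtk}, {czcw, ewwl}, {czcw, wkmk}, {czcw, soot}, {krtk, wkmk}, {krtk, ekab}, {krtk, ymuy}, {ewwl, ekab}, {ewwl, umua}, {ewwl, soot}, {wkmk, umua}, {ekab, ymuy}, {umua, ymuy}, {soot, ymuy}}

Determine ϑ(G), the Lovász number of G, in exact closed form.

deg(vizw) = 6; N(vizw) = {nnjm, vwhl, cebd, xlyd, krtk, soot}.
deg(tpia) = 6; N(tpia) = {qycb, nnjm, vwhl, cebd, czcw, ekab}.
deg(czcw) = 6; N(czcw) = {tpia, vwhl, krtk, ewwl, wkmk, soot}.
N(xlyd) = {qycb, vizw, vwhl, ewwl, wkmk, ekab}, |N(xlyd)| = 6.
Every vertex has degree 6 (N=15); Kneser K(6,2) on C(6,2)=15 vertices.
The 3 distinct eigenvalues: [6.0, 1.0, -3.0].
−15·(-3) / ((6)−(-3)) = 5 = ϑ(G).
Numerically 5.00000000.

5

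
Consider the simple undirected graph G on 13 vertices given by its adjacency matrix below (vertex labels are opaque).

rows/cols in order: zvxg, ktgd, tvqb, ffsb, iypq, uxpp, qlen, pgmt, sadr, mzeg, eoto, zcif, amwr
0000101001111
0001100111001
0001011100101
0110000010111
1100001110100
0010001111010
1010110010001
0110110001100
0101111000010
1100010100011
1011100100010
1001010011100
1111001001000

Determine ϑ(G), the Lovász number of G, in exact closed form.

sqrt(13)

deg(eoto) = 6; N(eoto) = {zvxg, tvqb, ffsb, iypq, pgmt, zcif}.
deg(zcif) = 6; N(zcif) = {zvxg, ffsb, uxpp, sadr, mzeg, eoto}.
deg(amwr) = 6; N(amwr) = {zvxg, ktgd, tvqb, ffsb, qlen, mzeg}.
Vertex mzeg has 6 neighbors: zvxg, ktgd, uxpp, pgmt, zcif, amwr.
deg(v) = 6 for all v (|V|=13); SR(13,6,2,3) — a Paley graph.
A has 3 distinct eigenvalues ≈ [6.0, 1.3028, -2.3028].
Lovász (edge-transitive): ϑ = −13·(-sqrt(13)/2 - 1/2)/((6)−(-sqrt(13)/2 - 1/2)) = sqrt(13).
ϑ(G) ≈ 3.6056.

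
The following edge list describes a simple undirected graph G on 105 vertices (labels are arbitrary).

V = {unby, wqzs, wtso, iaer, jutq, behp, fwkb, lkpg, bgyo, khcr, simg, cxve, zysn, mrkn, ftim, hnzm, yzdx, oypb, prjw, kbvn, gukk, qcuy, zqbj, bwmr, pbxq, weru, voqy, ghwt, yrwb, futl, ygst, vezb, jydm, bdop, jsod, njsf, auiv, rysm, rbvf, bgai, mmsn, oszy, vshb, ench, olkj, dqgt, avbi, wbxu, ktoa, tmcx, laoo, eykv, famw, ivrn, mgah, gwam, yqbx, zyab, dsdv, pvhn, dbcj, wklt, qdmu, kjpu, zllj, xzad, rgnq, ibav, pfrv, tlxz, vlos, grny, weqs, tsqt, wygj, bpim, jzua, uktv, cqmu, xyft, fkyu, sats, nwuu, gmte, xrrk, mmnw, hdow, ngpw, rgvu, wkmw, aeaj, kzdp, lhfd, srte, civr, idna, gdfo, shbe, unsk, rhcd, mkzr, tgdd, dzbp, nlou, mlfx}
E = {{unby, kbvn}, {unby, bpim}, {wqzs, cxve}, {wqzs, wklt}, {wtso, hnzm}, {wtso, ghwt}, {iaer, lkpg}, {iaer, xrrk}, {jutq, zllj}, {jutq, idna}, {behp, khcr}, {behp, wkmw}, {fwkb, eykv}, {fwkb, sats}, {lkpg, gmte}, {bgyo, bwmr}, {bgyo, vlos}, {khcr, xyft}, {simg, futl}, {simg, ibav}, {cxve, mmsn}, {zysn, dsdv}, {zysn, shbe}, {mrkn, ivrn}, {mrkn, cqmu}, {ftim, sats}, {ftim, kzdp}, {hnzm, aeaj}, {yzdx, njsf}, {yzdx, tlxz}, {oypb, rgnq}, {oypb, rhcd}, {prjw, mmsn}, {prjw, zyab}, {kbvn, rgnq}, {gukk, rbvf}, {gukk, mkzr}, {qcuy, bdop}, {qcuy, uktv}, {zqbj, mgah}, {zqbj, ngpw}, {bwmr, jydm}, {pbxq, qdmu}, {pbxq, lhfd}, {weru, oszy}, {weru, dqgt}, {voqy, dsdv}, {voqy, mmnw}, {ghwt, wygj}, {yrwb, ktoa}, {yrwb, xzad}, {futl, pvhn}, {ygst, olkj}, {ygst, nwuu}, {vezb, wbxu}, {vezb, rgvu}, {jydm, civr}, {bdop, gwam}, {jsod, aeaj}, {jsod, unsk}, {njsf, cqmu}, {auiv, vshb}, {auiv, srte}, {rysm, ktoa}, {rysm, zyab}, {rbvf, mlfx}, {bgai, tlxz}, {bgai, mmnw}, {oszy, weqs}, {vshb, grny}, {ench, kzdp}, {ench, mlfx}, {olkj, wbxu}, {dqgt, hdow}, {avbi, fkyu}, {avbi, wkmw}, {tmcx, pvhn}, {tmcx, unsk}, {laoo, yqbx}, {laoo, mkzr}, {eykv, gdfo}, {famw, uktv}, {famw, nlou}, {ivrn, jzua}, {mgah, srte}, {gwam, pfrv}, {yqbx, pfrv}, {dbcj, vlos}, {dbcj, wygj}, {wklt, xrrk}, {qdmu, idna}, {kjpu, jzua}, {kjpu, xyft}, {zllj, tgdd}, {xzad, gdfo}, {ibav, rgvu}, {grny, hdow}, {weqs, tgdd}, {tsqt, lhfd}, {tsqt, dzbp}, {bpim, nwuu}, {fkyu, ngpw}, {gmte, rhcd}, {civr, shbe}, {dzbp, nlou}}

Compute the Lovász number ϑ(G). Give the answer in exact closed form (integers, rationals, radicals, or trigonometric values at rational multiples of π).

N(zyab) = {prjw, rysm}, |N(zyab)| = 2.
deg(kjpu) = 2; N(kjpu) = {jzua, xyft}.
Vertex gukk has 2 neighbors: rbvf, mkzr.
N(civr) = {jydm, shbe}, |N(civr)| = 2.
Every vertex has degree 2 (N=105); the odd cycle C_{105}.
The 53 distinct eigenvalues: [2.0, 1.996, 1.986, 1.968, 1.943, 1.911, 1.872, 1.827, 1.775, 1.717, 1.652, 1.582, 1.506, 1.425, 1.338, 1.247, 1.151, 1.051, 0.948, 0.841, 0.731, 0.618, 0.503, 0.387, 0.268, 0.149, 0.03, -0.09, -0.209, -0.328, -0.445, -0.561, -0.675, -0.786, -0.895, -1.0, -1.102, -1.2, -1.293, -1.382, -1.466, -1.545, -1.618, -1.685, -1.747, -1.802, -1.851, -1.893, -1.928, -1.956, -1.978, -1.992, -1.999].
−105·(-2*cos(pi/105)) / ((2)−(-2*cos(pi/105))) = 105*cos(pi/105)/(cos(pi/105) + 1) = ϑ(G).
≈ 52.4882 (to 4 d.p.).
52 ≤ 105*cos(pi/105)/(cos(pi/105) + 1) ≤ 53: both strict.

105*cos(pi/105)/(cos(pi/105) + 1)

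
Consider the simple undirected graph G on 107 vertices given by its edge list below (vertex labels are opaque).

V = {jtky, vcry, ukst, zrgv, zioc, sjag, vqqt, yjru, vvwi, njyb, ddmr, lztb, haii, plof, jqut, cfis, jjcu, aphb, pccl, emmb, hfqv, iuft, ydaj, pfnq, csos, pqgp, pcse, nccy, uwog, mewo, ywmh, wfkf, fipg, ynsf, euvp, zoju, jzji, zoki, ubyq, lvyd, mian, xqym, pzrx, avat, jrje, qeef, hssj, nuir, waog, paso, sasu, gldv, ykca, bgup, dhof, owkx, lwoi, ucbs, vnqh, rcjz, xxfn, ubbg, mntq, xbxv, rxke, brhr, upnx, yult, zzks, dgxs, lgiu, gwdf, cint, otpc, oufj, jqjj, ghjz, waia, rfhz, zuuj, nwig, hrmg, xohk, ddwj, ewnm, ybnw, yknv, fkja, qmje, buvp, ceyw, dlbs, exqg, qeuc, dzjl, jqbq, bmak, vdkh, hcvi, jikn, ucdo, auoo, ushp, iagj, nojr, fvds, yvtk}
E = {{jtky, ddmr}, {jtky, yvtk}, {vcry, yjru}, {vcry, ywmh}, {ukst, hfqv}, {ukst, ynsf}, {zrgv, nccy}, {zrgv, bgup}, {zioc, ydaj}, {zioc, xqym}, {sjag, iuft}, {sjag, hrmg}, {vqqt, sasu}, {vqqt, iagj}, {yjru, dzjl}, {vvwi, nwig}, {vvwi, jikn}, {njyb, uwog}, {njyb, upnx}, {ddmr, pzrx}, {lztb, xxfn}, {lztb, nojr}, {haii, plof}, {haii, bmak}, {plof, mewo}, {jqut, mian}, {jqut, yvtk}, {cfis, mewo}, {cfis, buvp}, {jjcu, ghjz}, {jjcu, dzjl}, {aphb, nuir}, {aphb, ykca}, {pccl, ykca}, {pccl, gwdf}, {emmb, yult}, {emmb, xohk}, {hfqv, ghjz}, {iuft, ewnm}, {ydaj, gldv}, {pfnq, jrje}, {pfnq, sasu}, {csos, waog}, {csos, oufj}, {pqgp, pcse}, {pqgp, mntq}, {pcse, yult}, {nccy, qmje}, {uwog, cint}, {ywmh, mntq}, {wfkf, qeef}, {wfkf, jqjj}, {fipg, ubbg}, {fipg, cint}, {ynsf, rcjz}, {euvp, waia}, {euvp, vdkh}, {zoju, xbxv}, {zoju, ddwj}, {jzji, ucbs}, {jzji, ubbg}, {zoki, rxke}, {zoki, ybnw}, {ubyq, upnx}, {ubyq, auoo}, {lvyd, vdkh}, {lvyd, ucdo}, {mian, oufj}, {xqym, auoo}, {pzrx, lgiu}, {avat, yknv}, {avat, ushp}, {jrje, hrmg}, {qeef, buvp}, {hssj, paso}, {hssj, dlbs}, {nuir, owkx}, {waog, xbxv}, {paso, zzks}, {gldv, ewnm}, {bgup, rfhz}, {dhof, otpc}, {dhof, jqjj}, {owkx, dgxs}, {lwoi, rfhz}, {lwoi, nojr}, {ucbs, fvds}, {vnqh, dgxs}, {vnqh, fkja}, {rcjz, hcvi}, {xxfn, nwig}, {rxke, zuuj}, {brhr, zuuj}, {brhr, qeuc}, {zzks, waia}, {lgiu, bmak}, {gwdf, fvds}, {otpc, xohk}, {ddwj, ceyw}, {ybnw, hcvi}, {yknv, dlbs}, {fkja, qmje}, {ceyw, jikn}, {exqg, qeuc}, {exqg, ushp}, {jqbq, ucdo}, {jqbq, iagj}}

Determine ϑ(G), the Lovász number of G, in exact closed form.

Vertex sasu has 2 neighbors: vqqt, pfnq.
N(jjcu) = {ghjz, dzjl}, |N(jjcu)| = 2.
deg(otpc) = 2; N(otpc) = {dhof, xohk}.
Vertex fkja has 2 neighbors: vnqh, qmje.
Regular of degree 2 on 107 vertices: connected 2-regular on 107 ⇒ C_{107}.
The 54 distinct eigenvalues: [2.0, 1.99655, 1.98622, 1.96905, 1.94508, 1.91441, 1.87714, 1.8334, 1.78334, 1.72714, 1.66498, 1.59707, 1.52367, 1.44501, 1.36137, 1.27304, 1.18032, 1.08353, 0.983, 0.87909, 0.77214, 0.66254, 0.55065, 0.43686, 0.32157, 0.20516, 0.08805, -0.02936, -0.14667, -0.26348, -0.37938, -0.49397, -0.60685, -0.71765, -0.82597, -0.93145, -1.03371, -1.13241, -1.22721, -1.31777, -1.40379, -1.48498, -1.56104, -1.63173, -1.69679, -1.756, -1.80915, -1.85607, -1.8966, -1.93058, -1.95791, -1.97849, -1.99225, -1.99914].
Lovász (edge-transitive): ϑ = −107·(-2*cos(pi/107))/((2)−(-2*cos(pi/107))) = 107*cos(pi/107)/(cos(pi/107) + 1).
Numerically 53.488468432.
Check 53 ≤ 107*cos(pi/107)/(cos(pi/107) + 1) ≤ 54: both strict.

107*cos(pi/107)/(cos(pi/107) + 1)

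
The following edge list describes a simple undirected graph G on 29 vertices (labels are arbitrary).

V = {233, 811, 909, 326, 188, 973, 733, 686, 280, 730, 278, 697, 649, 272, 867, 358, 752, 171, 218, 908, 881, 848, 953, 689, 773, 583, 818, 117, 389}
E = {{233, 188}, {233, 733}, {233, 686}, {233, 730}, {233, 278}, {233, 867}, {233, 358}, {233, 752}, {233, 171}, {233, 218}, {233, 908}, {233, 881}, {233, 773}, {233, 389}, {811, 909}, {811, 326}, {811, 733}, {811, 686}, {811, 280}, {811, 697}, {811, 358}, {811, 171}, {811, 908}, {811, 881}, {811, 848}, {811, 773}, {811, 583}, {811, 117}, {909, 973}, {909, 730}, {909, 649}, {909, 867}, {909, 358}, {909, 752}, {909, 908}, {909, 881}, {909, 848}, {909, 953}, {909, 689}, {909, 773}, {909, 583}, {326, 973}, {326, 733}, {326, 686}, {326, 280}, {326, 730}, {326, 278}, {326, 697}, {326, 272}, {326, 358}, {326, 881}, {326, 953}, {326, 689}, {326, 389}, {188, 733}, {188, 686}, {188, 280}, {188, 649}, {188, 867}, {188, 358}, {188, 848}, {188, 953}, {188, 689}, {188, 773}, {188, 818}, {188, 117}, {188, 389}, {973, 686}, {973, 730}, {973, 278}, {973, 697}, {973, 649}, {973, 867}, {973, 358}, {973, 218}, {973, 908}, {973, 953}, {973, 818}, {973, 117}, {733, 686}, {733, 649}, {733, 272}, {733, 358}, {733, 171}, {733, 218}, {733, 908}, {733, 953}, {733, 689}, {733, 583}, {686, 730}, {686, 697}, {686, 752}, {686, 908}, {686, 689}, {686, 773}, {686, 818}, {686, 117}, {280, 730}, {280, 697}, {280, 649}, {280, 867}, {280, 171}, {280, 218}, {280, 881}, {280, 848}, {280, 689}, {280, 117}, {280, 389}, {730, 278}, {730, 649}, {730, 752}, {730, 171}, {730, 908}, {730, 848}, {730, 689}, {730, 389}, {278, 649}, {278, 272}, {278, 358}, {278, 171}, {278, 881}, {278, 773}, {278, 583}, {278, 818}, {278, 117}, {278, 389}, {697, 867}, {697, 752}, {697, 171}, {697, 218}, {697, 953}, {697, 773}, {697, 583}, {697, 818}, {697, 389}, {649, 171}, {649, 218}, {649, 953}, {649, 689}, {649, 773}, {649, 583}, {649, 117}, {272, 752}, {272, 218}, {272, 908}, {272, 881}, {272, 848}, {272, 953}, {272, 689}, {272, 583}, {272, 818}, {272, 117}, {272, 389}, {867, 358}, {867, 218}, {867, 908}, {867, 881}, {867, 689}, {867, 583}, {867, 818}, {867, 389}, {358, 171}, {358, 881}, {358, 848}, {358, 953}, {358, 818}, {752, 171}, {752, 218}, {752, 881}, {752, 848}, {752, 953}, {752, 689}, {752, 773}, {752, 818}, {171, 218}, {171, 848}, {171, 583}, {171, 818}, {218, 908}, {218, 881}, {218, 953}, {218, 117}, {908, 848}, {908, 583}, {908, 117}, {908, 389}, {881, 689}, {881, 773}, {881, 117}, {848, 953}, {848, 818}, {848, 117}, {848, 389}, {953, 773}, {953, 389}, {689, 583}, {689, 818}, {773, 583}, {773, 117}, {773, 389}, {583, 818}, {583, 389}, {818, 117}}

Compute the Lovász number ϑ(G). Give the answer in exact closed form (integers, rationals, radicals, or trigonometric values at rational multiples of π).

sqrt(29)

deg(188) = 14; N(188) = {233, 733, 686, 280, 649, 867, 358, 848, 953, 689, 773, 818, 117, 389}.
Vertex 389 has 14 neighbors: 233, 326, 188, 280, 730, 278, 697, 272, 867, 908, 848, 953, 773, 583.
Vertex 278 has 14 neighbors: 233, 326, 973, 730, 649, 272, 358, 171, 881, 773, 583, 818, 117, 389.
N(171) = {233, 811, 733, 280, 730, 278, 697, 649, 358, 752, 218, 848, 583, 818}, |N(171)| = 14.
Regular of degree 14 on 29 vertices: Paley(29): SR with (k,λ,μ)=(14,6,7).
The 3 distinct eigenvalues: [14.0, 2.19258, -3.19258].
Lovász (edge-transitive): ϑ = −29·(-sqrt(29)/2 - 1/2)/((14)−(-sqrt(29)/2 - 1/2)) = sqrt(29).
Numerically 5.38516.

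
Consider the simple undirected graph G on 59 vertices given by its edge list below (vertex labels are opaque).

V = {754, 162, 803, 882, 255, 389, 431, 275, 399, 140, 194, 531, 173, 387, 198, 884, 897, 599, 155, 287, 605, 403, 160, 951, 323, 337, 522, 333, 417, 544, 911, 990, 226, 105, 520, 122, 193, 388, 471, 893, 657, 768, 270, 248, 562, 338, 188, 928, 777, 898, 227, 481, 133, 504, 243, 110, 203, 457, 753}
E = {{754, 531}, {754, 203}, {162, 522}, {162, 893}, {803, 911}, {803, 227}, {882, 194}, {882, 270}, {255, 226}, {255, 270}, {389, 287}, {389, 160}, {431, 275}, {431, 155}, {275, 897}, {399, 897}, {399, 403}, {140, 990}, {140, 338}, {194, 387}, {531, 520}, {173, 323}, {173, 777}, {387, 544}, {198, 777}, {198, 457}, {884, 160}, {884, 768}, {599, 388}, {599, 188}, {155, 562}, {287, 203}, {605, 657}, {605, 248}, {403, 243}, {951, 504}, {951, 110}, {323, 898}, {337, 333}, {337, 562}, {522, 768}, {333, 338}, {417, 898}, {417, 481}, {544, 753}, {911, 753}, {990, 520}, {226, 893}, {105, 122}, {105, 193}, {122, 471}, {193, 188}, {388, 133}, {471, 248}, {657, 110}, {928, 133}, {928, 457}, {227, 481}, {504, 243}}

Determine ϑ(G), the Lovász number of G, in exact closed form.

59*cos(pi/59)/(cos(pi/59) + 1)

deg(155) = 2; N(155) = {431, 562}.
deg(333) = 2; N(333) = {337, 338}.
deg(884) = 2; N(884) = {160, 768}.
N(193) = {105, 188}, |N(193)| = 2.
G on 59 vertices is 2-regular; a single 59-cycle (edge-transitive).
The 30 distinct eigenvalues: [2.0, 1.98867, 1.95481, 1.8988, 1.82127, 1.72311, 1.60542, 1.46955, 1.31702, 1.14957, 0.9691, 0.77765, 0.57738, 0.37058, 0.15957, -0.05324, -0.26545, -0.47465, -0.67848, -0.87461, -1.06084, -1.23505, -1.39526, -1.53967, -1.66663, -1.7747, -1.86267, -1.92954, -1.97454, -1.99717].
ϑ = −N·λ_min/(λ_max−λ_min) = −59·(-2*cos(pi/59))/(2−(-2*cos(pi/59))) = 59*cos(pi/59)/(cos(pi/59) + 1).
ϑ(G) ≈ 29.47908.
Sandwich: α(G)=29 ≤ ϑ(G)=59*cos(pi/59)/(cos(pi/59) + 1) ≤ χ(Ḡ)=30 (both strict).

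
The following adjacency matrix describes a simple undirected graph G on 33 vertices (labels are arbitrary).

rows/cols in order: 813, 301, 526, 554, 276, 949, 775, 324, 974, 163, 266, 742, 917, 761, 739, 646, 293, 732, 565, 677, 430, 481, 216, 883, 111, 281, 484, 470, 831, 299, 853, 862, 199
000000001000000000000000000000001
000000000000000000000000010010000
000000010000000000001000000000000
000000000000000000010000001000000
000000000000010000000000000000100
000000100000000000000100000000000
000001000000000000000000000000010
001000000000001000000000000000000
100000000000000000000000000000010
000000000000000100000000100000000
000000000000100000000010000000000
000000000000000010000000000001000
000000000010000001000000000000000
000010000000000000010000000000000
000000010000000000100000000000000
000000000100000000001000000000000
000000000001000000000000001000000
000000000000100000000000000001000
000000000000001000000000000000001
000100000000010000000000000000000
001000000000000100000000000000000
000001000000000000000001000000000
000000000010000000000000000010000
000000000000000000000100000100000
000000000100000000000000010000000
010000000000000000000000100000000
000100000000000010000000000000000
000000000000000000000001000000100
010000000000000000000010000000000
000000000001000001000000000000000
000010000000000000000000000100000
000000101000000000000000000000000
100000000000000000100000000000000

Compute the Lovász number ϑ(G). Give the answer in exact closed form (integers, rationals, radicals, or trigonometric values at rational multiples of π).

N(761) = {276, 677}, |N(761)| = 2.
deg(677) = 2; N(677) = {554, 761}.
deg(742) = 2; N(742) = {293, 299}.
Vertex 775 has 2 neighbors: 949, 862.
G on 33 vertices is 2-regular; this is C_{33}, the 33-cycle.
spec(A) ≈ [2.0, 1.963857, 1.856736, 1.682507, 1.447468, 1.160114, 0.83083, 0.471518, 0.095164, -0.28463, -0.654136, -1.0, -1.309721, -1.572106, -1.777671, -1.918986, -1.990944] (distinct, 6 d.p.).
Lovász (edge-transitive): ϑ = −33·(-2*cos(pi/33))/((2)−(-2*cos(pi/33))) = 33*cos(pi/33)/(cos(pi/33) + 1).
Numerically 16.4625586.
α=16, χ(Ḡ)=17; ϑ=33*cos(pi/33)/(cos(pi/33) + 1) lies between (both strict).

33*cos(pi/33)/(cos(pi/33) + 1)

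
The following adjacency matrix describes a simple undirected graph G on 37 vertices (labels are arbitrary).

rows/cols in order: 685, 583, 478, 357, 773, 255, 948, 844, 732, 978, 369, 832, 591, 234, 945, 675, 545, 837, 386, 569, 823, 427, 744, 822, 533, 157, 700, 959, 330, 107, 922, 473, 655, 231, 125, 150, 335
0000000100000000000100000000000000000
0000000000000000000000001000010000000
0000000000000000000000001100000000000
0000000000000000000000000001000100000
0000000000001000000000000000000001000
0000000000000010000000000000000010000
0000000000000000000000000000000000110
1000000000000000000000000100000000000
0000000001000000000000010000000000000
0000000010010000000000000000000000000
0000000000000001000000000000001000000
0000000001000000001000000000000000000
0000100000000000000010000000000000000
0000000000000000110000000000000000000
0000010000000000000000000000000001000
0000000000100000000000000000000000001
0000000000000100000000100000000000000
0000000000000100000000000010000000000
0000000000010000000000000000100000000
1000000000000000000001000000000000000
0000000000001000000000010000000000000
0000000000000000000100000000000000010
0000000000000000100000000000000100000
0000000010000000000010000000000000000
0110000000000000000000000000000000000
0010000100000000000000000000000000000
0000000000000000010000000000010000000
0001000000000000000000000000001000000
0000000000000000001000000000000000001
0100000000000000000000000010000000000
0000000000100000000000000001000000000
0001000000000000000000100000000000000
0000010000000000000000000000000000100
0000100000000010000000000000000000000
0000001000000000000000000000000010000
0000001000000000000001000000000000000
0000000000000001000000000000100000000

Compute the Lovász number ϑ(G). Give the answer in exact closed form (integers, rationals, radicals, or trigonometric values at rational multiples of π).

37*cos(pi/37)/(cos(pi/37) + 1)

Vertex 959 has 2 neighbors: 357, 922.
N(545) = {234, 744}, |N(545)| = 2.
deg(330) = 2; N(330) = {386, 335}.
Vertex 732 has 2 neighbors: 978, 822.
Every vertex has degree 2 (N=37); the odd cycle C_{37}.
A has 19 distinct eigenvalues ≈ [2.0, 1.971, 1.886, 1.746, 1.556, 1.321, 1.049, 0.746, 0.421, 0.085, -0.254, -0.586, -0.9, -1.189, -1.444, -1.657, -1.822, -1.935, -1.993].
ϑ = −N·λ_min/(λ_max−λ_min) = −37·(-2*cos(pi/37))/(2−(-2*cos(pi/37))) = 37*cos(pi/37)/(cos(pi/37) + 1).
≈ 18.4666166 (to 7 d.p.).
Sandwich: α(G)=18 ≤ ϑ(G)=37*cos(pi/37)/(cos(pi/37) + 1) ≤ χ(Ḡ)=19 (both strict).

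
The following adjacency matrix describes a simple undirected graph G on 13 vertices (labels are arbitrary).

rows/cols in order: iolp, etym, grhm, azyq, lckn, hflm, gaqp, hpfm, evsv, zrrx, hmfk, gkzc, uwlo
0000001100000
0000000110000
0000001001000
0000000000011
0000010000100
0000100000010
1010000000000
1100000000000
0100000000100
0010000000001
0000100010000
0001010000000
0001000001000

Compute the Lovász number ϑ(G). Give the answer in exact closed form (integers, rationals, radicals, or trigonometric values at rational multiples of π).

N(hmfk) = {lckn, evsv}, |N(hmfk)| = 2.
N(hpfm) = {iolp, etym}, |N(hpfm)| = 2.
Vertex evsv has 2 neighbors: etym, hmfk.
N(uwlo) = {azyq, zrrx}, |N(uwlo)| = 2.
13-vertex 2-regular graph: a single 13-cycle (edge-transitive).
Distinct eigenvalues (to 6 d.p.): [2.0, 1.770912, 1.136129, 0.241073, -0.70921, -1.497021, -1.941884].
With N=13: ϑ(G) = 13·(-(-1)*2*cos(pi/13))/(2−(-2*cos(pi/13))) = 13*cos(pi/13)/(cos(pi/13) + 1).
= 6.40416856… (decimal).
Check 6 ≤ 13*cos(pi/13)/(cos(pi/13) + 1) ≤ 7: both strict.

13*cos(pi/13)/(cos(pi/13) + 1)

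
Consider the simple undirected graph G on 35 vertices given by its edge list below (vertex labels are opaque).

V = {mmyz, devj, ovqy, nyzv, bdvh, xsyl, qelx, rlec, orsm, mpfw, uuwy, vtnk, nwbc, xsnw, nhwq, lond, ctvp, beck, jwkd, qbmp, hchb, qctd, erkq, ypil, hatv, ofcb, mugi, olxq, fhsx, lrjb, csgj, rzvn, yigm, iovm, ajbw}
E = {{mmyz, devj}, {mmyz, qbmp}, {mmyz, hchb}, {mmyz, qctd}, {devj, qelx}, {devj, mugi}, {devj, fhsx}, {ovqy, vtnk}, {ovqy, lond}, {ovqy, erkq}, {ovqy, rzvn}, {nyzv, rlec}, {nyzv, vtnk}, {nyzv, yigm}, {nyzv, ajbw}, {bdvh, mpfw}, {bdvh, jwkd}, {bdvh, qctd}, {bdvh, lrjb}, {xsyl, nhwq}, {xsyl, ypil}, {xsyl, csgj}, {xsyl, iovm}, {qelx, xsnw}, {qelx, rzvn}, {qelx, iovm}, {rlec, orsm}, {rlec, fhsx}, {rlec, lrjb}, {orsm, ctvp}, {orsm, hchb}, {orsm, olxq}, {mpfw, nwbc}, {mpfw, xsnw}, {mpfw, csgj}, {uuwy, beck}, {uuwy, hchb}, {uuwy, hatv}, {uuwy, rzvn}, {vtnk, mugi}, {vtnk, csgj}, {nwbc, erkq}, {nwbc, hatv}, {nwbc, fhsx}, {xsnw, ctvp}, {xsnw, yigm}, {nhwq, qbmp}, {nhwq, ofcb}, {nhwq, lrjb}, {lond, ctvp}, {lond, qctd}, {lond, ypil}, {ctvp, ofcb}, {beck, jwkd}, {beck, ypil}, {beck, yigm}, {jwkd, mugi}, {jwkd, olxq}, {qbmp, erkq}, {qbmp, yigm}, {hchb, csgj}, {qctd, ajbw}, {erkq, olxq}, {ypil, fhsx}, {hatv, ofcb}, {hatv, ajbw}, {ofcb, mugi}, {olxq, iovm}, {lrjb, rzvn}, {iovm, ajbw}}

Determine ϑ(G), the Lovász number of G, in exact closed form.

15

deg(orsm) = 4; N(orsm) = {rlec, ctvp, hchb, olxq}.
N(nhwq) = {xsyl, qbmp, ofcb, lrjb}, |N(nhwq)| = 4.
deg(rzvn) = 4; N(rzvn) = {ovqy, qelx, uuwy, lrjb}.
N(nyzv) = {rlec, vtnk, yigm, ajbw}, |N(nyzv)| = 4.
Regular of degree 4 on 35 vertices: Kneser-type, 3-subsets of [7].
spec(A) ≈ [4.0, 2.0, -1.0, -3.0] (distinct, 3 d.p.).
λ_max=4, λ_min=-3; ϑ = −35·λ_min/(λ_max−λ_min) = 15.
≈ 15.000000000 (to 9 d.p.).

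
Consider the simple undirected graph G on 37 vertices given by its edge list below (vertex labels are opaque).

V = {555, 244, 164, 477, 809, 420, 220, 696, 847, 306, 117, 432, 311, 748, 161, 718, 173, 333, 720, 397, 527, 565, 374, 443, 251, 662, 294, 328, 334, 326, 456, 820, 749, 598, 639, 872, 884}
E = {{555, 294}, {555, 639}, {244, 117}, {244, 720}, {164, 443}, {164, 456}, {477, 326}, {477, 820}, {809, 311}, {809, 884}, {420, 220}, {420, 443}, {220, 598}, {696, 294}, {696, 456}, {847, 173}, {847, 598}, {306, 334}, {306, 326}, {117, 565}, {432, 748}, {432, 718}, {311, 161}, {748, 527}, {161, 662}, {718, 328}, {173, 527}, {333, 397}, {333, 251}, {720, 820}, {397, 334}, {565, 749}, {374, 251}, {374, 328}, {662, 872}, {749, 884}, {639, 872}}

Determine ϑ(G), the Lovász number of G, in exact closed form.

Vertex 718 has 2 neighbors: 432, 328.
N(884) = {809, 749}, |N(884)| = 2.
N(555) = {294, 639}, |N(555)| = 2.
deg(220) = 2; N(220) = {420, 598}.
Every vertex has degree 2 (N=37); this is C_{37}, the 37-cycle.
The 19 distinct eigenvalues: [2.0, 1.971232, 1.885755, 1.746028, 1.556072, 1.321349, 1.048615, 0.745713, 0.421359, 0.084882, -0.254036, -0.585646, -0.900407, -1.189266, -1.443912, -1.657019, -1.822457, -1.935466, -1.992795].
With N=37: ϑ(G) = 37·(-(-1)*2*cos(pi/37))/(2−(-2*cos(pi/37))) = 37*cos(pi/37)/(cos(pi/37) + 1).
ϑ(G) ≈ 18.466616637.
18 ≤ 37*cos(pi/37)/(cos(pi/37) + 1) ≤ 19: both strict.

37*cos(pi/37)/(cos(pi/37) + 1)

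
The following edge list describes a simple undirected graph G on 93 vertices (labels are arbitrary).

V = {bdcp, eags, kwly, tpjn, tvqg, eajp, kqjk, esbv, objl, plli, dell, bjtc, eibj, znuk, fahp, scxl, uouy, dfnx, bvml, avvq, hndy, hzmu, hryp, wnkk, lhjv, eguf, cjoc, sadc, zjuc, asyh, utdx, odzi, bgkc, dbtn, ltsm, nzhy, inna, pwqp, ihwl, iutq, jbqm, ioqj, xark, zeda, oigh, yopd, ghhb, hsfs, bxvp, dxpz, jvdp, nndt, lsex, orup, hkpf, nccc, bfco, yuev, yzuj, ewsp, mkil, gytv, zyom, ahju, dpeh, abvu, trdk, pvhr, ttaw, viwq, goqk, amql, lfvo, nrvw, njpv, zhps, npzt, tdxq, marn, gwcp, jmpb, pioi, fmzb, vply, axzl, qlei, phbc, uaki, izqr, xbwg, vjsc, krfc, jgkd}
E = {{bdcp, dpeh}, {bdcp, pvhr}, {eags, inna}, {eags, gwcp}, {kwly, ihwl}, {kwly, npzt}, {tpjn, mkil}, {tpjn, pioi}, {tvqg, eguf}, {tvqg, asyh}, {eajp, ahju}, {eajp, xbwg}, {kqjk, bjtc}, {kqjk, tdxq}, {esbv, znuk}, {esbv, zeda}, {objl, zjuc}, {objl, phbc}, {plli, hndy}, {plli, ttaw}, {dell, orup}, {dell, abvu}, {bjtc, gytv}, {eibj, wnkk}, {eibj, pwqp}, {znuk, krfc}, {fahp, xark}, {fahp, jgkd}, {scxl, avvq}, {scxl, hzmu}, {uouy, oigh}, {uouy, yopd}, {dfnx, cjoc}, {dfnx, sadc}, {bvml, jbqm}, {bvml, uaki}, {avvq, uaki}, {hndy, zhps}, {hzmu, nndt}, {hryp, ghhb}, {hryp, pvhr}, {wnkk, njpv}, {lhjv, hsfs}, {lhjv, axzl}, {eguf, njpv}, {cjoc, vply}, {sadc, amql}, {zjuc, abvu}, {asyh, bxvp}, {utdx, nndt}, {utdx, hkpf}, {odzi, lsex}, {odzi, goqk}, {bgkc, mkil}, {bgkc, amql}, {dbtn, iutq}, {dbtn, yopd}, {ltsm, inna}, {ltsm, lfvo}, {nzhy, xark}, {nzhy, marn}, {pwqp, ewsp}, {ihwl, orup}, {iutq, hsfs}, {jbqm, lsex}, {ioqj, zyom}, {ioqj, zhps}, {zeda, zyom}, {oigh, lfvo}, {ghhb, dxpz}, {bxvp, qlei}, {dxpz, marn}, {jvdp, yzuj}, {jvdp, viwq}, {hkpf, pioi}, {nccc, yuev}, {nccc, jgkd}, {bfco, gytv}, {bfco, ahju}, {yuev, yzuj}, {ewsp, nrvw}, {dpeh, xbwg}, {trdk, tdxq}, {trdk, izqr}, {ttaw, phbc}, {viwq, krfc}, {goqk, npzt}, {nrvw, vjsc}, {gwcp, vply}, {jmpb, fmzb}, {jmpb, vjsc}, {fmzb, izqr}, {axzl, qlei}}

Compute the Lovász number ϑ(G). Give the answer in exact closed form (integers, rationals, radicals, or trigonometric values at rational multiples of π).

93*cos(pi/93)/(cos(pi/93) + 1)

Vertex oigh has 2 neighbors: uouy, lfvo.
deg(tpjn) = 2; N(tpjn) = {mkil, pioi}.
deg(dell) = 2; N(dell) = {orup, abvu}.
Vertex kwly has 2 neighbors: ihwl, npzt.
deg(v) = 2 for all v (|V|=93); a single 93-cycle (edge-transitive).
The 47 distinct eigenvalues: [2.0, 1.9954, 1.9818, 1.9591, 1.9274, 1.887, 1.8379, 1.7805, 1.7149, 1.6415, 1.5606, 1.4727, 1.3779, 1.2769, 1.1701, 1.0579, 0.9409, 0.8196, 0.6946, 0.5664, 0.4356, 0.3029, 0.1687, 0.0338, -0.1013, -0.2359, -0.3695, -0.5013, -0.6309, -0.7576, -0.8808, -1.0, -1.1146, -1.2242, -1.3282, -1.4261, -1.5175, -1.602, -1.6792, -1.7487, -1.8102, -1.8635, -1.9083, -1.9443, -1.9715, -1.9897, -1.9989].
−93·(-2*cos(pi/93)) / ((2)−(-2*cos(pi/93))) = 93*cos(pi/93)/(cos(pi/93) + 1) = ϑ(G).
= 46.48673188… (decimal).
Lovász sandwich 46 ≤ 93*cos(pi/93)/(cos(pi/93) + 1) ≤ 47: both strict.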